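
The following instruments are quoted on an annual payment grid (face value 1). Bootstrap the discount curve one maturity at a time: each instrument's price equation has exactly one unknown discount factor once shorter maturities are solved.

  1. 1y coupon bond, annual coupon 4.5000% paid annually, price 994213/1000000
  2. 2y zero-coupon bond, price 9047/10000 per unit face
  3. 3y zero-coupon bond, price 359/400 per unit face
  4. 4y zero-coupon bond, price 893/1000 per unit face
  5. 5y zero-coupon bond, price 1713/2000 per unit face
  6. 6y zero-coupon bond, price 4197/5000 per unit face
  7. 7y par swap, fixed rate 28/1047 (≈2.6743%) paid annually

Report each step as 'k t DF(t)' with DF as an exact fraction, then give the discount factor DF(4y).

step 1 [1y] bond c/1=9/200: DF=(994213/1000000 − 9/200·(0))/(1+9/200) = 4757/5000 ≈ 0.951400
step 2 [2y] zero: DF = P = 9047/10000 ≈ 0.904700
step 3 [3y] zero: DF = P = 359/400 ≈ 0.897500
step 4 [4y] zero: DF = P = 893/1000 ≈ 0.893000
step 5 [5y] zero: DF = P = 1713/2000 ≈ 0.856500
step 6 [6y] zero: DF = P = 4197/5000 ≈ 0.839400
step 7 [7y] swap r/1=28/1047: DF=(1 − 28/1047·(0.951400+0.904700+0.897500+0.893000+0.856500+0.839400))/(1+28/1047) = 2087/2500 ≈ 0.834800

1 1 4757/5000
2 2 9047/10000
3 3 359/400
4 4 893/1000
5 5 1713/2000
6 6 4197/5000
7 7 2087/2500
DF(4y) = 893/1000 ≈ 0.893000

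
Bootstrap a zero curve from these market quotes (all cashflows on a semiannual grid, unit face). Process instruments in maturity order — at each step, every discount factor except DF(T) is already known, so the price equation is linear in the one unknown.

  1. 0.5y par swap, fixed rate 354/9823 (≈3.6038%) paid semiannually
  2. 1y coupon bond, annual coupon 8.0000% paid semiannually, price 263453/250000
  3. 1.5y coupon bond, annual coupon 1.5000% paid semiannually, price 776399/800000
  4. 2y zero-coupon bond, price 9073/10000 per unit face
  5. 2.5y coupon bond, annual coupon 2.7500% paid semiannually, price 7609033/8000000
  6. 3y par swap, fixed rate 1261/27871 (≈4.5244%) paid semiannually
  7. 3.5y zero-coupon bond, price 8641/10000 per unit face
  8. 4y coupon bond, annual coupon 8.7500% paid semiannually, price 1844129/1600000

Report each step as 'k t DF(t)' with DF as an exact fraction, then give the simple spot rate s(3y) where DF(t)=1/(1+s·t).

step 1 [0.5y] swap r/2=177/9823: DF=(1 − 177/9823·(0))/(1+177/9823) = 9823/10000 ≈ 0.982300
step 2 [1y] bond c/2=1/25: DF=(263453/250000 − 1/25·(0.982300))/(1+1/25) = 1951/2000 ≈ 0.975500
step 3 [1.5y] bond c/2=3/400: DF=(776399/800000 − 3/400·(0.982300+0.975500))/(1+3/400) = 9487/10000 ≈ 0.948700
step 4 [2y] zero: DF = P = 9073/10000 ≈ 0.907300
step 5 [2.5y] bond c/2=11/800: DF=(7609033/8000000 − 11/800·(0.982300+0.975500+0.948700+0.907300))/(1+11/800) = 1773/2000 ≈ 0.886500
step 6 [3y] swap r/2=1261/55742: DF=(1 − 1261/55742·(0.982300+0.975500+0.948700+0.907300+0.886500))/(1+1261/55742) = 8739/10000 ≈ 0.873900
step 7 [3.5y] zero: DF = P = 8641/10000 ≈ 0.864100
step 8 [4y] bond c/2=7/160: DF=(1844129/1600000 − 7/160·(0.982300+0.975500+0.948700+0.907300+0.886500+0.873900+0.864100))/(1+7/160) = 1043/1250 ≈ 0.834400

1 1/2 9823/10000
2 1 1951/2000
3 3/2 9487/10000
4 2 9073/10000
5 5/2 1773/2000
6 3 8739/10000
7 7/2 8641/10000
8 4 1043/1250
s(3y) = (1/(8739/10000) − 1)/(3) = 1261/26217 ≈ 4.8099%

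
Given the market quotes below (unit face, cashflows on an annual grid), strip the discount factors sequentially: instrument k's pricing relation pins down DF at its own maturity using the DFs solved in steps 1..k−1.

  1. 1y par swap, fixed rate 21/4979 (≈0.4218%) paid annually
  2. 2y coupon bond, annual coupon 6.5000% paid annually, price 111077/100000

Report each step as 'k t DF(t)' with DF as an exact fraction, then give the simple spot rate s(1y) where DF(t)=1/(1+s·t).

step 1 [1y] swap r/1=21/4979: DF=(1 − 21/4979·(0))/(1+21/4979) = 4979/5000 ≈ 0.995800
step 2 [2y] bond c/1=13/200: DF=(111077/100000 − 13/200·(0.995800))/(1+13/200) = 4911/5000 ≈ 0.982200

1 1 4979/5000
2 2 4911/5000
s(1y) = (1/(4979/5000) − 1)/(1) = 21/4979 ≈ 0.4218%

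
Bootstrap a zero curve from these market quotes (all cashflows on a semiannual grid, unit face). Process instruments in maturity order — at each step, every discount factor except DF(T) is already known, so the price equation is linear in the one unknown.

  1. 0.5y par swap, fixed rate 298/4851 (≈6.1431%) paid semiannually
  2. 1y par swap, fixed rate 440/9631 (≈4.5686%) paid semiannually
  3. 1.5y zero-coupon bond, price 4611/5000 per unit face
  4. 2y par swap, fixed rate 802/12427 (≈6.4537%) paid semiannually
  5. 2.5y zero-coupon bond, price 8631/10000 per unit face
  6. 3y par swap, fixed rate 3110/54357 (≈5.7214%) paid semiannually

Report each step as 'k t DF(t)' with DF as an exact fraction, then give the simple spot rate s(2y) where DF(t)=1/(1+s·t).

1 1/2 4851/5000
2 1 239/250
3 3/2 4611/5000
4 2 8797/10000
5 5/2 8631/10000
6 3 1689/2000
s(2y) = (1/(8797/10000) − 1)/(2) = 1203/17594 ≈ 6.8376%

step 1 [0.5y] swap r/2=149/4851: DF=(1 − 149/4851·(0))/(1+149/4851) = 4851/5000 ≈ 0.970200
step 2 [1y] swap r/2=220/9631: DF=(1 − 220/9631·(0.970200))/(1+220/9631) = 239/250 ≈ 0.956000
step 3 [1.5y] zero: DF = P = 4611/5000 ≈ 0.922200
step 4 [2y] swap r/2=401/12427: DF=(1 − 401/12427·(0.970200+0.956000+0.922200))/(1+401/12427) = 8797/10000 ≈ 0.879700
step 5 [2.5y] zero: DF = P = 8631/10000 ≈ 0.863100
step 6 [3y] swap r/2=1555/54357: DF=(1 − 1555/54357·(0.970200+0.956000+0.922200+0.879700+0.863100))/(1+1555/54357) = 1689/2000 ≈ 0.844500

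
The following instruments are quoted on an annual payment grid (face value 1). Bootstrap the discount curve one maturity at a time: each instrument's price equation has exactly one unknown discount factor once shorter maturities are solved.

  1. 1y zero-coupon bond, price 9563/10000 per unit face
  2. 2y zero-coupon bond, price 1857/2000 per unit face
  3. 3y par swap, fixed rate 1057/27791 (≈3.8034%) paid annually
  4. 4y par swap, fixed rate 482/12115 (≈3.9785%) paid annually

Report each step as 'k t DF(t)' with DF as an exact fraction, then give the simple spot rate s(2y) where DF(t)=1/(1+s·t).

step 1 [1y] zero: DF = P = 9563/10000 ≈ 0.956300
step 2 [2y] zero: DF = P = 1857/2000 ≈ 0.928500
step 3 [3y] swap r/1=1057/27791: DF=(1 − 1057/27791·(0.956300+0.928500))/(1+1057/27791) = 8943/10000 ≈ 0.894300
step 4 [4y] swap r/1=482/12115: DF=(1 − 482/12115·(0.956300+0.928500+0.894300))/(1+482/12115) = 4277/5000 ≈ 0.855400

1 1 9563/10000
2 2 1857/2000
3 3 8943/10000
4 4 4277/5000
s(2y) = (1/(1857/2000) − 1)/(2) = 143/3714 ≈ 3.8503%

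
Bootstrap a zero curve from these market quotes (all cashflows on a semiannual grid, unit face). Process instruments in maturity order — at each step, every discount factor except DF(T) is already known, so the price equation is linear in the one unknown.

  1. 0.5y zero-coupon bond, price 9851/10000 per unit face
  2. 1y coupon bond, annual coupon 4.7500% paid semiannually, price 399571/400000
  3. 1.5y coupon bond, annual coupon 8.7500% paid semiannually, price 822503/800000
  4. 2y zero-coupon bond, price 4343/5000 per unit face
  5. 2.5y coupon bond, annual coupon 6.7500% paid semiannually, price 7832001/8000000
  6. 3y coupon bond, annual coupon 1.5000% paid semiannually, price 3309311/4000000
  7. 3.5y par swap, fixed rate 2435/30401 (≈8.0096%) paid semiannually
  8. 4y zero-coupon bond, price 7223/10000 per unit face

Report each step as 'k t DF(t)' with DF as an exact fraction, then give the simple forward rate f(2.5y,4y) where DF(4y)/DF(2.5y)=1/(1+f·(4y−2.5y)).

step 1 [0.5y] zero: DF = P = 9851/10000 ≈ 0.985100
step 2 [1y] bond c/2=19/800: DF=(399571/400000 − 19/800·(0.985100))/(1+19/800) = 9529/10000 ≈ 0.952900
step 3 [1.5y] bond c/2=7/160: DF=(822503/800000 − 7/160·(0.985100+0.952900))/(1+7/160) = 4519/5000 ≈ 0.903800
step 4 [2y] zero: DF = P = 4343/5000 ≈ 0.868600
step 5 [2.5y] bond c/2=27/800: DF=(7832001/8000000 − 27/800·(0.985100+0.952900+0.903800+0.868600))/(1+27/800) = 8259/10000 ≈ 0.825900
step 6 [3y] bond c/2=3/400: DF=(3309311/4000000 − 3/400·(0.985100+0.952900+0.903800+0.868600+0.825900))/(1+3/400) = 3937/5000 ≈ 0.787400
step 7 [3.5y] swap r/2=2435/60802: DF=(1 − 2435/60802·(0.985100+0.952900+0.903800+0.868600+0.825900+0.787400))/(1+2435/60802) = 1513/2000 ≈ 0.756500
step 8 [4y] zero: DF = P = 7223/10000 ≈ 0.722300

1 1/2 9851/10000
2 1 9529/10000
3 3/2 4519/5000
4 2 4343/5000
5 5/2 8259/10000
6 3 3937/5000
7 7/2 1513/2000
8 4 7223/10000
f(2.5y,4y) = ((8259/10000)/(7223/10000) − 1)/(3/2) = 2072/21669 ≈ 9.5620%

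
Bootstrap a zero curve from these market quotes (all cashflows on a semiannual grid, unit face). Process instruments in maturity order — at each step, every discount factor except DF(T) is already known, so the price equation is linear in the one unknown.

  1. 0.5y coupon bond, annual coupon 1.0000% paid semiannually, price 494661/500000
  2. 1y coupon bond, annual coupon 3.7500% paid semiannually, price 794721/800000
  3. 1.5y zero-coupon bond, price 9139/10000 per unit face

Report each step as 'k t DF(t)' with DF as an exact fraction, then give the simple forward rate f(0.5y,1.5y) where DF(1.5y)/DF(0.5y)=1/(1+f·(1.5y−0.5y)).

1 1/2 2461/2500
2 1 957/1000
3 3/2 9139/10000
f(0.5y,1.5y) = ((2461/2500)/(9139/10000) − 1)/(1) = 705/9139 ≈ 7.7142%

step 1 [0.5y] bond c/2=1/200: DF=(494661/500000 − 1/200·(0))/(1+1/200) = 2461/2500 ≈ 0.984400
step 2 [1y] bond c/2=3/160: DF=(794721/800000 − 3/160·(0.984400))/(1+3/160) = 957/1000 ≈ 0.957000
step 3 [1.5y] zero: DF = P = 9139/10000 ≈ 0.913900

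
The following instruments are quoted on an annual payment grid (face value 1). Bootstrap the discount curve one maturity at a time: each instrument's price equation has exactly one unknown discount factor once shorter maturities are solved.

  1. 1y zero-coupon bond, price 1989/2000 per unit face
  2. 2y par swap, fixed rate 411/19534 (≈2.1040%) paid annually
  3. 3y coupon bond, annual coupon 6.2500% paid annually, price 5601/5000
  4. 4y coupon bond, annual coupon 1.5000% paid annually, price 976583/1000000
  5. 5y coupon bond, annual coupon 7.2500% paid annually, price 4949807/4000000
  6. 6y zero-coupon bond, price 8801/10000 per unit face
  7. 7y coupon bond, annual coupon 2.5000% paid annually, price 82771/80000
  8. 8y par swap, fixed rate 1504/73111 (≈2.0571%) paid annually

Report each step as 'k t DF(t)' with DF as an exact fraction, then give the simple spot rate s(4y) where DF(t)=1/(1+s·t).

step 1 [1y] zero: DF = P = 1989/2000 ≈ 0.994500
step 2 [2y] swap r/1=411/19534: DF=(1 − 411/19534·(0.994500))/(1+411/19534) = 9589/10000 ≈ 0.958900
step 3 [3y] bond c/1=1/16: DF=(5601/5000 − 1/16·(0.994500+0.958900))/(1+1/16) = 4697/5000 ≈ 0.939400
step 4 [4y] bond c/1=3/200: DF=(976583/1000000 − 3/200·(0.994500+0.958900+0.939400))/(1+3/200) = 4597/5000 ≈ 0.919400
step 5 [5y] bond c/1=29/400: DF=(4949807/4000000 − 29/400·(0.994500+0.958900+0.939400+0.919400))/(1+29/400) = 8961/10000 ≈ 0.896100
step 6 [6y] zero: DF = P = 8801/10000 ≈ 0.880100
step 7 [7y] bond c/1=1/40: DF=(82771/80000 − 1/40·(0.994500+0.958900+0.939400+0.919400+0.896100+0.880100))/(1+1/40) = 8731/10000 ≈ 0.873100
step 8 [8y] swap r/1=1504/73111: DF=(1 − 1504/73111·(0.994500+0.958900+0.939400+0.919400+0.896100+0.880100+0.873100))/(1+1504/73111) = 531/625 ≈ 0.849600

1 1 1989/2000
2 2 9589/10000
3 3 4697/5000
4 4 4597/5000
5 5 8961/10000
6 6 8801/10000
7 7 8731/10000
8 8 531/625
s(4y) = (1/(4597/5000) − 1)/(4) = 403/18388 ≈ 2.1916%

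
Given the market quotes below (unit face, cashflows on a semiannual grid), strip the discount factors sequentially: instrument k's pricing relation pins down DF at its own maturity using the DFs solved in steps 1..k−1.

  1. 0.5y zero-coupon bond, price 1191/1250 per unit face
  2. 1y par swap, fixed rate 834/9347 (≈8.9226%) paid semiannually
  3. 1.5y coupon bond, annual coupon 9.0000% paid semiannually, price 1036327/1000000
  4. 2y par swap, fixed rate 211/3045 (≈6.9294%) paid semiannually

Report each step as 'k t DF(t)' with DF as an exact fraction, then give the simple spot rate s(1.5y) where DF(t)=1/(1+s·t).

step 1 [0.5y] zero: DF = P = 1191/1250 ≈ 0.952800
step 2 [1y] swap r/2=417/9347: DF=(1 − 417/9347·(0.952800))/(1+417/9347) = 4583/5000 ≈ 0.916600
step 3 [1.5y] bond c/2=9/200: DF=(1036327/1000000 − 9/200·(0.952800+0.916600))/(1+9/200) = 1139/1250 ≈ 0.911200
step 4 [2y] swap r/2=211/6090: DF=(1 − 211/6090·(0.952800+0.916600+0.911200))/(1+211/6090) = 4367/5000 ≈ 0.873400

1 1/2 1191/1250
2 1 4583/5000
3 3/2 1139/1250
4 2 4367/5000
s(1.5y) = (1/(1139/1250) − 1)/(3/2) = 74/1139 ≈ 6.4969%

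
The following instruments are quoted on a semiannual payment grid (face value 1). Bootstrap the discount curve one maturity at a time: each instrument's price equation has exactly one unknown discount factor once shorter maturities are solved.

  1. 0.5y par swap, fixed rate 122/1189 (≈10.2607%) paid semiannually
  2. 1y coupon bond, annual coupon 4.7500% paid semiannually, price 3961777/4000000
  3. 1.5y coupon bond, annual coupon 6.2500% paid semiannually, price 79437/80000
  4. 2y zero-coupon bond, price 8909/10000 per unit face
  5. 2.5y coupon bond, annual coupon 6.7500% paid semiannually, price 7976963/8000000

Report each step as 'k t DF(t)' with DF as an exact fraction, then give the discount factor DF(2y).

1 1/2 1189/1250
2 1 4727/5000
3 3/2 4527/5000
4 2 8909/10000
5 5/2 211/250
DF(2y) = 8909/10000 ≈ 0.890900

step 1 [0.5y] swap r/2=61/1189: DF=(1 − 61/1189·(0))/(1+61/1189) = 1189/1250 ≈ 0.951200
step 2 [1y] bond c/2=19/800: DF=(3961777/4000000 − 19/800·(0.951200))/(1+19/800) = 4727/5000 ≈ 0.945400
step 3 [1.5y] bond c/2=1/32: DF=(79437/80000 − 1/32·(0.951200+0.945400))/(1+1/32) = 4527/5000 ≈ 0.905400
step 4 [2y] zero: DF = P = 8909/10000 ≈ 0.890900
step 5 [2.5y] bond c/2=27/800: DF=(7976963/8000000 − 27/800·(0.951200+0.945400+0.905400+0.890900))/(1+27/800) = 211/250 ≈ 0.844000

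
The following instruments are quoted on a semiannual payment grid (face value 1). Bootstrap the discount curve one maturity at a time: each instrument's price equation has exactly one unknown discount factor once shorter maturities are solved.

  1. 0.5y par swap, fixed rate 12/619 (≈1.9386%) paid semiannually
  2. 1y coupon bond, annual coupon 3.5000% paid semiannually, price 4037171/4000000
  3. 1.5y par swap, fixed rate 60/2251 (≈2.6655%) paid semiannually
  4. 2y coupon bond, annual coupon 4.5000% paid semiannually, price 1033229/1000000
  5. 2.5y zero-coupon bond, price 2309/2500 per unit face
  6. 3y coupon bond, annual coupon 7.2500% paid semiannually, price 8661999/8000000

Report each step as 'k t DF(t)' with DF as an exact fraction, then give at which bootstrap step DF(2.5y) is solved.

1 1/2 619/625
2 1 9749/10000
3 3/2 961/1000
4 2 9461/10000
5 5/2 2309/2500
6 3 8771/10000
DF(2.5y) is solved at step 5

step 1 [0.5y] swap r/2=6/619: DF=(1 − 6/619·(0))/(1+6/619) = 619/625 ≈ 0.990400
step 2 [1y] bond c/2=7/400: DF=(4037171/4000000 − 7/400·(0.990400))/(1+7/400) = 9749/10000 ≈ 0.974900
step 3 [1.5y] swap r/2=30/2251: DF=(1 − 30/2251·(0.990400+0.974900))/(1+30/2251) = 961/1000 ≈ 0.961000
step 4 [2y] bond c/2=9/400: DF=(1033229/1000000 − 9/400·(0.990400+0.974900+0.961000))/(1+9/400) = 9461/10000 ≈ 0.946100
step 5 [2.5y] zero: DF = P = 2309/2500 ≈ 0.923600
step 6 [3y] bond c/2=29/800: DF=(8661999/8000000 − 29/800·(0.990400+0.974900+0.961000+0.946100+0.923600))/(1+29/800) = 8771/10000 ≈ 0.877100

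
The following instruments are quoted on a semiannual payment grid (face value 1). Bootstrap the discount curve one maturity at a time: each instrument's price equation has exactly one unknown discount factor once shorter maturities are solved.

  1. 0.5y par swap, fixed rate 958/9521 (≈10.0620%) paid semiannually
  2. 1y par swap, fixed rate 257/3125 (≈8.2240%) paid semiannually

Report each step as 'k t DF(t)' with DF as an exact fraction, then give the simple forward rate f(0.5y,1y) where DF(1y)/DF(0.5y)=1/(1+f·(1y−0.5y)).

step 1 [0.5y] swap r/2=479/9521: DF=(1 − 479/9521·(0))/(1+479/9521) = 9521/10000 ≈ 0.952100
step 2 [1y] swap r/2=257/6250: DF=(1 − 257/6250·(0.952100))/(1+257/6250) = 9229/10000 ≈ 0.922900

1 1/2 9521/10000
2 1 9229/10000
f(0.5y,1y) = ((9521/10000)/(9229/10000) − 1)/(1/2) = 584/9229 ≈ 6.3279%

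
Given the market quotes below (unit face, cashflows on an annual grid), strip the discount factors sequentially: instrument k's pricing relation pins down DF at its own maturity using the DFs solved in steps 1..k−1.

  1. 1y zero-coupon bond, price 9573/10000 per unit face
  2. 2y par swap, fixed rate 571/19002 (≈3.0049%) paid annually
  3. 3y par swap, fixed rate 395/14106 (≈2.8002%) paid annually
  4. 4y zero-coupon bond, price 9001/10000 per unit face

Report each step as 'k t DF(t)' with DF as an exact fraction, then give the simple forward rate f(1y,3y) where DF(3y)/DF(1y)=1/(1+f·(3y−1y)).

1 1 9573/10000
2 2 9429/10000
3 3 921/1000
4 4 9001/10000
f(1y,3y) = ((9573/10000)/(921/1000) − 1)/(2) = 121/6140 ≈ 1.9707%

step 1 [1y] zero: DF = P = 9573/10000 ≈ 0.957300
step 2 [2y] swap r/1=571/19002: DF=(1 − 571/19002·(0.957300))/(1+571/19002) = 9429/10000 ≈ 0.942900
step 3 [3y] swap r/1=395/14106: DF=(1 − 395/14106·(0.957300+0.942900))/(1+395/14106) = 921/1000 ≈ 0.921000
step 4 [4y] zero: DF = P = 9001/10000 ≈ 0.900100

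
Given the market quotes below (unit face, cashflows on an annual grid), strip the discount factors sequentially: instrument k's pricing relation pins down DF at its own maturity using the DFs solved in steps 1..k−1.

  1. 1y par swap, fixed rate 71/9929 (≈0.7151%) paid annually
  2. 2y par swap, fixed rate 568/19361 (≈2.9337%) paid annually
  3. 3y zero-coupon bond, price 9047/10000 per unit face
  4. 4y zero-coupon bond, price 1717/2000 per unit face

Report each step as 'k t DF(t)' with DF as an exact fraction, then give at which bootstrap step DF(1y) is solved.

step 1 [1y] swap r/1=71/9929: DF=(1 − 71/9929·(0))/(1+71/9929) = 9929/10000 ≈ 0.992900
step 2 [2y] swap r/1=568/19361: DF=(1 − 568/19361·(0.992900))/(1+568/19361) = 1179/1250 ≈ 0.943200
step 3 [3y] zero: DF = P = 9047/10000 ≈ 0.904700
step 4 [4y] zero: DF = P = 1717/2000 ≈ 0.858500

1 1 9929/10000
2 2 1179/1250
3 3 9047/10000
4 4 1717/2000
DF(1y) is solved at step 1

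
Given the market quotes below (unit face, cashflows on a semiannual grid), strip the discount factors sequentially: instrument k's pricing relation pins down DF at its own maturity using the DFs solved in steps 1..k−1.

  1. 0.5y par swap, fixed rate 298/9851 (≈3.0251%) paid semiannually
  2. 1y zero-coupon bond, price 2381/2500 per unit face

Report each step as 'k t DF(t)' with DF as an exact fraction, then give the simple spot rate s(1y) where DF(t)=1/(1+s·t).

1 1/2 9851/10000
2 1 2381/2500
s(1y) = (1/(2381/2500) − 1)/(1) = 119/2381 ≈ 4.9979%

step 1 [0.5y] swap r/2=149/9851: DF=(1 − 149/9851·(0))/(1+149/9851) = 9851/10000 ≈ 0.985100
step 2 [1y] zero: DF = P = 2381/2500 ≈ 0.952400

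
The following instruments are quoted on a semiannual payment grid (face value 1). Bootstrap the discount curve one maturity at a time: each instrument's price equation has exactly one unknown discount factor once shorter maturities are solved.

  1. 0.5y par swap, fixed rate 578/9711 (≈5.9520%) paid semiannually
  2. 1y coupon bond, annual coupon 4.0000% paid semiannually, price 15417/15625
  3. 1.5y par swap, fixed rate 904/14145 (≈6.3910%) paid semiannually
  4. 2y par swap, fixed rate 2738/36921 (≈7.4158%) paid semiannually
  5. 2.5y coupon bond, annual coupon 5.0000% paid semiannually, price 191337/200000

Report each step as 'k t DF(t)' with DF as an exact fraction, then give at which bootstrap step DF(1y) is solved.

step 1 [0.5y] swap r/2=289/9711: DF=(1 − 289/9711·(0))/(1+289/9711) = 9711/10000 ≈ 0.971100
step 2 [1y] bond c/2=1/50: DF=(15417/15625 − 1/50·(0.971100))/(1+1/50) = 9483/10000 ≈ 0.948300
step 3 [1.5y] swap r/2=452/14145: DF=(1 − 452/14145·(0.971100+0.948300))/(1+452/14145) = 1137/1250 ≈ 0.909600
step 4 [2y] swap r/2=1369/36921: DF=(1 − 1369/36921·(0.971100+0.948300+0.909600))/(1+1369/36921) = 8631/10000 ≈ 0.863100
step 5 [2.5y] bond c/2=1/40: DF=(191337/200000 − 1/40·(0.971100+0.948300+0.909600+0.863100))/(1+1/40) = 8433/10000 ≈ 0.843300

1 1/2 9711/10000
2 1 9483/10000
3 3/2 1137/1250
4 2 8631/10000
5 5/2 8433/10000
DF(1y) is solved at step 2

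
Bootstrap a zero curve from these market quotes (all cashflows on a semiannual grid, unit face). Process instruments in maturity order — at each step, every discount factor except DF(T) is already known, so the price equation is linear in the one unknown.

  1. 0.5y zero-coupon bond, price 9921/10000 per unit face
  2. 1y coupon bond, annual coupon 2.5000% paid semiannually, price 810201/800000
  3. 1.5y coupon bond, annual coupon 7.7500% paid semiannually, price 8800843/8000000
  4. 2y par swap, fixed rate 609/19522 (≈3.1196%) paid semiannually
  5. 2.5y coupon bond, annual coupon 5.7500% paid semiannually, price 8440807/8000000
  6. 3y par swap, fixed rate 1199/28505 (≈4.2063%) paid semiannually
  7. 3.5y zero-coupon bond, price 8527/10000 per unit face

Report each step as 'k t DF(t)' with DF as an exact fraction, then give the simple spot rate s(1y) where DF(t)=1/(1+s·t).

step 1 [0.5y] zero: DF = P = 9921/10000 ≈ 0.992100
step 2 [1y] bond c/2=1/80: DF=(810201/800000 − 1/80·(0.992100))/(1+1/80) = 247/250 ≈ 0.988000
step 3 [1.5y] bond c/2=31/800: DF=(8800843/8000000 − 31/800·(0.992100+0.988000))/(1+31/800) = 2463/2500 ≈ 0.985200
step 4 [2y] swap r/2=609/39044: DF=(1 − 609/39044·(0.992100+0.988000+0.985200))/(1+609/39044) = 9391/10000 ≈ 0.939100
step 5 [2.5y] bond c/2=23/800: DF=(8440807/8000000 − 23/800·(0.992100+0.988000+0.985200+0.939100))/(1+23/800) = 1833/2000 ≈ 0.916500
step 6 [3y] swap r/2=1199/57010: DF=(1 − 1199/57010·(0.992100+0.988000+0.985200+0.939100+0.916500))/(1+1199/57010) = 8801/10000 ≈ 0.880100
step 7 [3.5y] zero: DF = P = 8527/10000 ≈ 0.852700

1 1/2 9921/10000
2 1 247/250
3 3/2 2463/2500
4 2 9391/10000
5 5/2 1833/2000
6 3 8801/10000
7 7/2 8527/10000
s(1y) = (1/(247/250) − 1)/(1) = 3/247 ≈ 1.2146%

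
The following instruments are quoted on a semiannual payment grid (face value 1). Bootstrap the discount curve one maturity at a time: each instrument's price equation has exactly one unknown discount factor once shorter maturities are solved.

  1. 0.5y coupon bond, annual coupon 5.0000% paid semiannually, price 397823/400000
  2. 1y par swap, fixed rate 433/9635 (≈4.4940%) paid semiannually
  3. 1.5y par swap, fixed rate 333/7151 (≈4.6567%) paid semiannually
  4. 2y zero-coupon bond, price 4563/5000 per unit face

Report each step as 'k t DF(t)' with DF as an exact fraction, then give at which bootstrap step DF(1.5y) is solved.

step 1 [0.5y] bond c/2=1/40: DF=(397823/400000 − 1/40·(0))/(1+1/40) = 9703/10000 ≈ 0.970300
step 2 [1y] swap r/2=433/19270: DF=(1 − 433/19270·(0.970300))/(1+433/19270) = 9567/10000 ≈ 0.956700
step 3 [1.5y] swap r/2=333/14302: DF=(1 − 333/14302·(0.970300+0.956700))/(1+333/14302) = 4667/5000 ≈ 0.933400
step 4 [2y] zero: DF = P = 4563/5000 ≈ 0.912600

1 1/2 9703/10000
2 1 9567/10000
3 3/2 4667/5000
4 2 4563/5000
DF(1.5y) is solved at step 3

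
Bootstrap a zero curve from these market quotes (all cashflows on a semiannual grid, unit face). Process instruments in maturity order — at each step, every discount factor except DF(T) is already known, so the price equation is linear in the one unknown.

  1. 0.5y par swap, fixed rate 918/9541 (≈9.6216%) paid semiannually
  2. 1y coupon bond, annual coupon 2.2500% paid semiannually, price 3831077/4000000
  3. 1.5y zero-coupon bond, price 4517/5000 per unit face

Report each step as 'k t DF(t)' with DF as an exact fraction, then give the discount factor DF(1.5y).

1 1/2 9541/10000
2 1 1873/2000
3 3/2 4517/5000
DF(1.5y) = 4517/5000 ≈ 0.903400

step 1 [0.5y] swap r/2=459/9541: DF=(1 − 459/9541·(0))/(1+459/9541) = 9541/10000 ≈ 0.954100
step 2 [1y] bond c/2=9/800: DF=(3831077/4000000 − 9/800·(0.954100))/(1+9/800) = 1873/2000 ≈ 0.936500
step 3 [1.5y] zero: DF = P = 4517/5000 ≈ 0.903400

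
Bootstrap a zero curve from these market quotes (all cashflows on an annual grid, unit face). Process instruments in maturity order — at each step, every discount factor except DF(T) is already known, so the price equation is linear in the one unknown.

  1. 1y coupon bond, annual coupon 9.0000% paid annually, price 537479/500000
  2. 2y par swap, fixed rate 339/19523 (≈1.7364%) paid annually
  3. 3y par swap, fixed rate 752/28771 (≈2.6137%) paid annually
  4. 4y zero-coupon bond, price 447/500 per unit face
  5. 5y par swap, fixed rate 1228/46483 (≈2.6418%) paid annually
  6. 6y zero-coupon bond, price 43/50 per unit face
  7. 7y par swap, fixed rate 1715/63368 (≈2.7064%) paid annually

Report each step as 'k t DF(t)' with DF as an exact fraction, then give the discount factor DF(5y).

step 1 [1y] bond c/1=9/100: DF=(537479/500000 − 9/100·(0))/(1+9/100) = 4931/5000 ≈ 0.986200
step 2 [2y] swap r/1=339/19523: DF=(1 − 339/19523·(0.986200))/(1+339/19523) = 9661/10000 ≈ 0.966100
step 3 [3y] swap r/1=752/28771: DF=(1 − 752/28771·(0.986200+0.966100))/(1+752/28771) = 578/625 ≈ 0.924800
step 4 [4y] zero: DF = P = 447/500 ≈ 0.894000
step 5 [5y] swap r/1=1228/46483: DF=(1 − 1228/46483·(0.986200+0.966100+0.924800+0.894000))/(1+1228/46483) = 2193/2500 ≈ 0.877200
step 6 [6y] zero: DF = P = 43/50 ≈ 0.860000
step 7 [7y] swap r/1=1715/63368: DF=(1 − 1715/63368·(0.986200+0.966100+0.924800+0.894000+0.877200+0.860000))/(1+1715/63368) = 1657/2000 ≈ 0.828500

1 1 4931/5000
2 2 9661/10000
3 3 578/625
4 4 447/500
5 5 2193/2500
6 6 43/50
7 7 1657/2000
DF(5y) = 2193/2500 ≈ 0.877200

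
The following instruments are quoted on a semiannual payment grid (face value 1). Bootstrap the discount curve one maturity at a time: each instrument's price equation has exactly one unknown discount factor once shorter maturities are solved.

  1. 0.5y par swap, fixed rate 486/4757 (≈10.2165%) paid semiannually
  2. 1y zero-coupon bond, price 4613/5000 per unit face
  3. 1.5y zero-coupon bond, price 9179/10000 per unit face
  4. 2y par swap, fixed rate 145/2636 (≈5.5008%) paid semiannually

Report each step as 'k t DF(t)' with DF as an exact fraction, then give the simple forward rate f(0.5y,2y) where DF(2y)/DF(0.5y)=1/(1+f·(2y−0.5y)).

step 1 [0.5y] swap r/2=243/4757: DF=(1 − 243/4757·(0))/(1+243/4757) = 4757/5000 ≈ 0.951400
step 2 [1y] zero: DF = P = 4613/5000 ≈ 0.922600
step 3 [1.5y] zero: DF = P = 9179/10000 ≈ 0.917900
step 4 [2y] swap r/2=145/5272: DF=(1 − 145/5272·(0.951400+0.922600+0.917900))/(1+145/5272) = 1797/2000 ≈ 0.898500

1 1/2 4757/5000
2 1 4613/5000
3 3/2 9179/10000
4 2 1797/2000
f(0.5y,2y) = ((4757/5000)/(1797/2000) − 1)/(3/2) = 1058/26955 ≈ 3.9251%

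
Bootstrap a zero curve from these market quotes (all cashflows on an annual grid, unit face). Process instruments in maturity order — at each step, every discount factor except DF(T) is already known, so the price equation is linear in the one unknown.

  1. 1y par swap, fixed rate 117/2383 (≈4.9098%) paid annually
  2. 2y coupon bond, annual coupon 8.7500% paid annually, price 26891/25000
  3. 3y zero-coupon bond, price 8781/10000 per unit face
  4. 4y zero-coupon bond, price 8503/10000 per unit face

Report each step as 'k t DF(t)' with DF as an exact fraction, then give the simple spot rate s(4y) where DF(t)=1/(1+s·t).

step 1 [1y] swap r/1=117/2383: DF=(1 − 117/2383·(0))/(1+117/2383) = 2383/2500 ≈ 0.953200
step 2 [2y] bond c/1=7/80: DF=(26891/25000 − 7/80·(0.953200))/(1+7/80) = 2281/2500 ≈ 0.912400
step 3 [3y] zero: DF = P = 8781/10000 ≈ 0.878100
step 4 [4y] zero: DF = P = 8503/10000 ≈ 0.850300

1 1 2383/2500
2 2 2281/2500
3 3 8781/10000
4 4 8503/10000
s(4y) = (1/(8503/10000) − 1)/(4) = 1497/34012 ≈ 4.4014%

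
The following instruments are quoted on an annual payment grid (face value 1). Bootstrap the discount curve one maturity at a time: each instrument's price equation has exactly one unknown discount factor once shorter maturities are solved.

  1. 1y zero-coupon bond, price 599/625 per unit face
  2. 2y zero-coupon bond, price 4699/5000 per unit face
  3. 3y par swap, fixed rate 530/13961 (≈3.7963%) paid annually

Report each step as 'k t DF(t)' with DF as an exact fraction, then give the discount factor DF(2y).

step 1 [1y] zero: DF = P = 599/625 ≈ 0.958400
step 2 [2y] zero: DF = P = 4699/5000 ≈ 0.939800
step 3 [3y] swap r/1=530/13961: DF=(1 − 530/13961·(0.958400+0.939800))/(1+530/13961) = 447/500 ≈ 0.894000

1 1 599/625
2 2 4699/5000
3 3 447/500
DF(2y) = 4699/5000 ≈ 0.939800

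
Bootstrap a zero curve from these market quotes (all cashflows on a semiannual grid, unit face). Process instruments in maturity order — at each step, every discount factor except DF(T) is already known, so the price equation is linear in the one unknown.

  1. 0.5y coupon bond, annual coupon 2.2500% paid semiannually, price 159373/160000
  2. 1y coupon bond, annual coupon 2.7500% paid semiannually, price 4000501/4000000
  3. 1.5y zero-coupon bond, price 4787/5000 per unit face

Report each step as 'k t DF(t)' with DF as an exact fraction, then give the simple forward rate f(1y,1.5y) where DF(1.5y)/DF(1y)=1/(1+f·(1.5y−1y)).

step 1 [0.5y] bond c/2=9/800: DF=(159373/160000 − 9/800·(0))/(1+9/800) = 197/200 ≈ 0.985000
step 2 [1y] bond c/2=11/800: DF=(4000501/4000000 − 11/800·(0.985000))/(1+11/800) = 2433/2500 ≈ 0.973200
step 3 [1.5y] zero: DF = P = 4787/5000 ≈ 0.957400

1 1/2 197/200
2 1 2433/2500
3 3/2 4787/5000
f(1y,1.5y) = ((2433/2500)/(4787/5000) − 1)/(1/2) = 158/4787 ≈ 3.3006%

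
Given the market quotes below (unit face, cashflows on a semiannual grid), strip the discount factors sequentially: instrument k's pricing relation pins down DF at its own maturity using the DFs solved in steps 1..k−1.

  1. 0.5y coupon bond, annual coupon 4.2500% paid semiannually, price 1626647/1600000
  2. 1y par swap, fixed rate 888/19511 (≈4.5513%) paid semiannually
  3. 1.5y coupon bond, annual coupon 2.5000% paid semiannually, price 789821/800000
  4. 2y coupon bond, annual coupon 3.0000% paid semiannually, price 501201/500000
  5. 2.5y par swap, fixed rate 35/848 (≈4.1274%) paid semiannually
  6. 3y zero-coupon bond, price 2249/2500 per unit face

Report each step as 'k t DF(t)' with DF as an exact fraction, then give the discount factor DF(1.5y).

1 1/2 1991/2000
2 1 2389/2500
3 3/2 951/1000
4 2 9447/10000
5 5/2 451/500
6 3 2249/2500
DF(1.5y) = 951/1000 ≈ 0.951000

step 1 [0.5y] bond c/2=17/800: DF=(1626647/1600000 − 17/800·(0))/(1+17/800) = 1991/2000 ≈ 0.995500
step 2 [1y] swap r/2=444/19511: DF=(1 − 444/19511·(0.995500))/(1+444/19511) = 2389/2500 ≈ 0.955600
step 3 [1.5y] bond c/2=1/80: DF=(789821/800000 − 1/80·(0.995500+0.955600))/(1+1/80) = 951/1000 ≈ 0.951000
step 4 [2y] bond c/2=3/200: DF=(501201/500000 − 3/200·(0.995500+0.955600+0.951000))/(1+3/200) = 9447/10000 ≈ 0.944700
step 5 [2.5y] swap r/2=35/1696: DF=(1 − 35/1696·(0.995500+0.955600+0.951000+0.944700))/(1+35/1696) = 451/500 ≈ 0.902000
step 6 [3y] zero: DF = P = 2249/2500 ≈ 0.899600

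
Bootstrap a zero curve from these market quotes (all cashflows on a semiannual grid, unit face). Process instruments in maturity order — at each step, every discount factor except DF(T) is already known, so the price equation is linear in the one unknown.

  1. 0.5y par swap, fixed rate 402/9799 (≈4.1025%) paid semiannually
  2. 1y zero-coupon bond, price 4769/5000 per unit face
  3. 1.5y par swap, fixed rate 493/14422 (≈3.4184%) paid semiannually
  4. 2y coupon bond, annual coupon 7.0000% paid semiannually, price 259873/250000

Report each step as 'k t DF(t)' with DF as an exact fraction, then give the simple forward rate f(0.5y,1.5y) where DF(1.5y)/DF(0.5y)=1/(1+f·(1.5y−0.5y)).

step 1 [0.5y] swap r/2=201/9799: DF=(1 − 201/9799·(0))/(1+201/9799) = 9799/10000 ≈ 0.979900
step 2 [1y] zero: DF = P = 4769/5000 ≈ 0.953800
step 3 [1.5y] swap r/2=493/28844: DF=(1 − 493/28844·(0.979900+0.953800))/(1+493/28844) = 9507/10000 ≈ 0.950700
step 4 [2y] bond c/2=7/200: DF=(259873/250000 − 7/200·(0.979900+0.953800+0.950700))/(1+7/200) = 2267/2500 ≈ 0.906800

1 1/2 9799/10000
2 1 4769/5000
3 3/2 9507/10000
4 2 2267/2500
f(0.5y,1.5y) = ((9799/10000)/(9507/10000) − 1)/(1) = 292/9507 ≈ 3.0714%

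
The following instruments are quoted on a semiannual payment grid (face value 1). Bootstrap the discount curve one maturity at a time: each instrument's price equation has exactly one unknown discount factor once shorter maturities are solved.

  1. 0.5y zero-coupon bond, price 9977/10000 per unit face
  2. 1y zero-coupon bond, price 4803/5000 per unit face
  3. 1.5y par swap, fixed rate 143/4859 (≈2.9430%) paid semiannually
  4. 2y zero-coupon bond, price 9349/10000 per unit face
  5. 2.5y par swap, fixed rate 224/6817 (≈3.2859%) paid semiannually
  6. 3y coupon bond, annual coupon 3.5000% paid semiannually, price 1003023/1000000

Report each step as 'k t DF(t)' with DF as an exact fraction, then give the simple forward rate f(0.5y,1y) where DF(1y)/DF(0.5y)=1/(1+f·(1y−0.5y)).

step 1 [0.5y] zero: DF = P = 9977/10000 ≈ 0.997700
step 2 [1y] zero: DF = P = 4803/5000 ≈ 0.960600
step 3 [1.5y] swap r/2=143/9718: DF=(1 − 143/9718·(0.997700+0.960600))/(1+143/9718) = 9571/10000 ≈ 0.957100
step 4 [2y] zero: DF = P = 9349/10000 ≈ 0.934900
step 5 [2.5y] swap r/2=112/6817: DF=(1 − 112/6817·(0.997700+0.960600+0.957100+0.934900))/(1+112/6817) = 576/625 ≈ 0.921600
step 6 [3y] bond c/2=7/400: DF=(1003023/1000000 − 7/400·(0.997700+0.960600+0.957100+0.934900+0.921600))/(1+7/400) = 9037/10000 ≈ 0.903700

1 1/2 9977/10000
2 1 4803/5000
3 3/2 9571/10000
4 2 9349/10000
5 5/2 576/625
6 3 9037/10000
f(0.5y,1y) = ((9977/10000)/(4803/5000) − 1)/(1/2) = 371/4803 ≈ 7.7243%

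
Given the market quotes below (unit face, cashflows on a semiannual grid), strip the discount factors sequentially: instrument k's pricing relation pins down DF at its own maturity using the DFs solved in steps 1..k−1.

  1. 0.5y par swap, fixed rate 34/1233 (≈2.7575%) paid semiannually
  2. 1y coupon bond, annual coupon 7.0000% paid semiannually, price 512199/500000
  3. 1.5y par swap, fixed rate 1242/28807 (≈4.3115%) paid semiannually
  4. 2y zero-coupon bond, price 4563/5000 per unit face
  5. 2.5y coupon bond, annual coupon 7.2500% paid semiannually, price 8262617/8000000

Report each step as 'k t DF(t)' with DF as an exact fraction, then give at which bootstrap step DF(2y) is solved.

1 1/2 1233/1250
2 1 2391/2500
3 3/2 9379/10000
4 2 4563/5000
5 5/2 108/125
DF(2y) is solved at step 4

step 1 [0.5y] swap r/2=17/1233: DF=(1 − 17/1233·(0))/(1+17/1233) = 1233/1250 ≈ 0.986400
step 2 [1y] bond c/2=7/200: DF=(512199/500000 − 7/200·(0.986400))/(1+7/200) = 2391/2500 ≈ 0.956400
step 3 [1.5y] swap r/2=621/28807: DF=(1 − 621/28807·(0.986400+0.956400))/(1+621/28807) = 9379/10000 ≈ 0.937900
step 4 [2y] zero: DF = P = 4563/5000 ≈ 0.912600
step 5 [2.5y] bond c/2=29/800: DF=(8262617/8000000 − 29/800·(0.986400+0.956400+0.937900+0.912600))/(1+29/800) = 108/125 ≈ 0.864000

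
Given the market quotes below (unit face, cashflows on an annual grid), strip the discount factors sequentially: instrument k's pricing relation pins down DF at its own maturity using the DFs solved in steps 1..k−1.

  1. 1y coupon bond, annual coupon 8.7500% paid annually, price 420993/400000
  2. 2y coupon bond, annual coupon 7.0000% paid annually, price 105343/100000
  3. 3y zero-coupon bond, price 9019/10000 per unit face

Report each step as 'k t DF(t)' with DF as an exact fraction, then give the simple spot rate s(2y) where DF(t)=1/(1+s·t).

1 1 4839/5000
2 2 2303/2500
3 3 9019/10000
s(2y) = (1/(2303/2500) − 1)/(2) = 197/4606 ≈ 4.2770%

step 1 [1y] bond c/1=7/80: DF=(420993/400000 − 7/80·(0))/(1+7/80) = 4839/5000 ≈ 0.967800
step 2 [2y] bond c/1=7/100: DF=(105343/100000 − 7/100·(0.967800))/(1+7/100) = 2303/2500 ≈ 0.921200
step 3 [3y] zero: DF = P = 9019/10000 ≈ 0.901900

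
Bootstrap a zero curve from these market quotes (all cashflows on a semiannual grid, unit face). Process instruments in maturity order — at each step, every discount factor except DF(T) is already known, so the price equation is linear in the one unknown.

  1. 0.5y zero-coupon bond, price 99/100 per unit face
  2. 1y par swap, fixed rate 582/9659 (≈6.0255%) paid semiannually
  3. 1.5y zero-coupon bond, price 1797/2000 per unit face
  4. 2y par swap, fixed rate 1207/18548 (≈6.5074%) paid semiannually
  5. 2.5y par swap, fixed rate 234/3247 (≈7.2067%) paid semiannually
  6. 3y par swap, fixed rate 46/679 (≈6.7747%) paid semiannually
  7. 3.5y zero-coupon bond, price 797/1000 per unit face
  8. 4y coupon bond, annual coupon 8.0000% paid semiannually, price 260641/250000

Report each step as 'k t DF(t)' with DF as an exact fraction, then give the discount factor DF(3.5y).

1 1/2 99/100
2 1 4709/5000
3 3/2 1797/2000
4 2 8793/10000
5 5/2 4181/5000
6 3 8183/10000
7 7/2 797/1000
8 4 1531/2000
DF(3.5y) = 797/1000 ≈ 0.797000

step 1 [0.5y] zero: DF = P = 99/100 ≈ 0.990000
step 2 [1y] swap r/2=291/9659: DF=(1 − 291/9659·(0.990000))/(1+291/9659) = 4709/5000 ≈ 0.941800
step 3 [1.5y] zero: DF = P = 1797/2000 ≈ 0.898500
step 4 [2y] swap r/2=1207/37096: DF=(1 − 1207/37096·(0.990000+0.941800+0.898500))/(1+1207/37096) = 8793/10000 ≈ 0.879300
step 5 [2.5y] swap r/2=117/3247: DF=(1 − 117/3247·(0.990000+0.941800+0.898500+0.879300))/(1+117/3247) = 4181/5000 ≈ 0.836200
step 6 [3y] swap r/2=23/679: DF=(1 − 23/679·(0.990000+0.941800+0.898500+0.879300+0.836200))/(1+23/679) = 8183/10000 ≈ 0.818300
step 7 [3.5y] zero: DF = P = 797/1000 ≈ 0.797000
step 8 [4y] bond c/2=1/25: DF=(260641/250000 − 1/25·(0.990000+0.941800+0.898500+0.879300+0.836200+0.818300+0.797000))/(1+1/25) = 1531/2000 ≈ 0.765500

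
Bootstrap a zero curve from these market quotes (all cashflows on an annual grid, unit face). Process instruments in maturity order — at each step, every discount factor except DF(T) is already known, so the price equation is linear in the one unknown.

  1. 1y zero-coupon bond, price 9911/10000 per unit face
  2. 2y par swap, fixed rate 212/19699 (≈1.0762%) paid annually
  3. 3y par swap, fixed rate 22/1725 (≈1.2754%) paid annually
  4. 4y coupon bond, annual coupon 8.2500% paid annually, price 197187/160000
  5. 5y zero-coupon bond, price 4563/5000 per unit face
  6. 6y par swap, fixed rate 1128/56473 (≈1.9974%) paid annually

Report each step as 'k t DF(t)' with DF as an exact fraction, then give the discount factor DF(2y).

step 1 [1y] zero: DF = P = 9911/10000 ≈ 0.991100
step 2 [2y] swap r/1=212/19699: DF=(1 − 212/19699·(0.991100))/(1+212/19699) = 2447/2500 ≈ 0.978800
step 3 [3y] swap r/1=22/1725: DF=(1 − 22/1725·(0.991100+0.978800))/(1+22/1725) = 4813/5000 ≈ 0.962600
step 4 [4y] bond c/1=33/400: DF=(197187/160000 − 33/400·(0.991100+0.978800+0.962600))/(1+33/400) = 183/200 ≈ 0.915000
step 5 [5y] zero: DF = P = 4563/5000 ≈ 0.912600
step 6 [6y] swap r/1=1128/56473: DF=(1 − 1128/56473·(0.991100+0.978800+0.962600+0.915000+0.912600))/(1+1128/56473) = 1109/1250 ≈ 0.887200

1 1 9911/10000
2 2 2447/2500
3 3 4813/5000
4 4 183/200
5 5 4563/5000
6 6 1109/1250
DF(2y) = 2447/2500 ≈ 0.978800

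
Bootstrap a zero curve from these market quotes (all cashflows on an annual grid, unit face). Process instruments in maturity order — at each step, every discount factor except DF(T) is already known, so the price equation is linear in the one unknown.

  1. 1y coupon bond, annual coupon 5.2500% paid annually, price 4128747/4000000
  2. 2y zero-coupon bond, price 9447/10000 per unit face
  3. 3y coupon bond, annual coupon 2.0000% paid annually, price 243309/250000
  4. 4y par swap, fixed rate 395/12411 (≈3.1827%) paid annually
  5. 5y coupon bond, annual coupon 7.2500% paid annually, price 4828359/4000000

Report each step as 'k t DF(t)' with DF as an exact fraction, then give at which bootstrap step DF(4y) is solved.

1 1 9807/10000
2 2 9447/10000
3 3 2291/2500
4 4 1763/2000
5 5 4369/5000
DF(4y) is solved at step 4

step 1 [1y] bond c/1=21/400: DF=(4128747/4000000 − 21/400·(0))/(1+21/400) = 9807/10000 ≈ 0.980700
step 2 [2y] zero: DF = P = 9447/10000 ≈ 0.944700
step 3 [3y] bond c/1=1/50: DF=(243309/250000 − 1/50·(0.980700+0.944700))/(1+1/50) = 2291/2500 ≈ 0.916400
step 4 [4y] swap r/1=395/12411: DF=(1 − 395/12411·(0.980700+0.944700+0.916400))/(1+395/12411) = 1763/2000 ≈ 0.881500
step 5 [5y] bond c/1=29/400: DF=(4828359/4000000 − 29/400·(0.980700+0.944700+0.916400+0.881500))/(1+29/400) = 4369/5000 ≈ 0.873800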